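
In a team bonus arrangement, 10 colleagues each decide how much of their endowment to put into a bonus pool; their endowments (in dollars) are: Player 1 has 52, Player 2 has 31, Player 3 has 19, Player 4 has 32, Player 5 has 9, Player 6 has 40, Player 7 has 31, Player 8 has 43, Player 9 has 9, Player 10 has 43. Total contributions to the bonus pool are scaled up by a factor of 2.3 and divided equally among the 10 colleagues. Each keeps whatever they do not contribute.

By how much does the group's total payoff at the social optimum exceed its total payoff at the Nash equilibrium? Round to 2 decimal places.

401.70 dollars

The private return per contributed unit is 2.3/10 = 0.2300 < 1 for every player regardless of endowment, so the Nash equilibrium is zero contribution and the group total is Σ E_j = 52 + 31 + 19 + 32 + 9 + 40 + 31 + 43 + 9 + 43 = 309.
Each contributed unit returns 2.300 to the group, so the social optimum is full contribution by everyone: group total = 2.300 × 309 = 710.70.
Efficiency loss = (2.300 − 1) × 309 = 401.70.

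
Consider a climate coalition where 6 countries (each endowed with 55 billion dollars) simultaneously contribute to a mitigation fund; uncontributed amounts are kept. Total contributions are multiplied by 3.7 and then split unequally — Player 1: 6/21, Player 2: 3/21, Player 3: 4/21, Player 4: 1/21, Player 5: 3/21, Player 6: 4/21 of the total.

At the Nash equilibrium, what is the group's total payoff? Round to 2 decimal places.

478.50 billion dollars

Each unit j contributes comes back to j as 3.7 × (j's share), so j prefers to contribute only if that share exceeds 1/3.7 = 0.2703; otherwise keeping the unit dominates.
Only Player 1 (6/21) clears that bar, contributing 55; the remaining 5 contribute 0. Total contributed: 55.
The mitigation fund pays out 3.7 × 55 = 203.50 in total (split across the unequal shares, but the aggregate is all that matters for the group sum).
The 5 free-riders keep 55 each, adding 275. Group total = 275 + 203.50 = 478.50.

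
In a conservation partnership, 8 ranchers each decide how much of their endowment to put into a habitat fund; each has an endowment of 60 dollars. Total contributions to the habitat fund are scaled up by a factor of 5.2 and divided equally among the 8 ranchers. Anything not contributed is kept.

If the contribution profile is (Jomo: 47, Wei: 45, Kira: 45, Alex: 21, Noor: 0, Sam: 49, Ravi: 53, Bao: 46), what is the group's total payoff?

1765.20 dollars

Total contributed: 47 + 45 + 45 + 21 + 0 + 49 + 53 + 46 = 306; total kept: 8 × 60 − 306 = 174.
The habitat fund pays out 5.2 × 306 = 1591.20 in aggregate.
Group total = 174 + 1591.20 = 1765.20.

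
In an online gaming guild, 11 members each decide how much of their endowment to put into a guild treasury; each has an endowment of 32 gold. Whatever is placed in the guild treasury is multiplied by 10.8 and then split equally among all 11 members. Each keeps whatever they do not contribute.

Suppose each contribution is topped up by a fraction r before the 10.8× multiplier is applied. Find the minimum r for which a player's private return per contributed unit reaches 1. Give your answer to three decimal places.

With matching at rate r, one contributed unit becomes (1 + r) in the guild treasury and returns 10.8 × (1 + r) / 11 to the contributor.
Setting this equal to 1: 1 + r = 11/10.8 = 1.0185.
So the minimum matching rate is r = 1.0185 − 1 = 0.019.

0.019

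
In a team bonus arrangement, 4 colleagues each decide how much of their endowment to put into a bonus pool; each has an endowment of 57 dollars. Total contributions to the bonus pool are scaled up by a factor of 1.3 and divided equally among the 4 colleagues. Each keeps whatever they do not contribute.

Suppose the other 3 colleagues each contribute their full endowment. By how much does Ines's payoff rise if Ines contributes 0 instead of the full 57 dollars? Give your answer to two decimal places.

Switching from a contribution of 57 to 0 lets Ines keep an extra 57 dollars, but lowers the bonus pool by 57, which costs Ines their own share of that drop: 1.3/4 × 57 = 18.52.
Net gain = 57 − 18.52 = 38.48. The private return per contributed unit (0.3250) is below 1, so free-riding is indeed the best response regardless of what the others do.

38.48 dollars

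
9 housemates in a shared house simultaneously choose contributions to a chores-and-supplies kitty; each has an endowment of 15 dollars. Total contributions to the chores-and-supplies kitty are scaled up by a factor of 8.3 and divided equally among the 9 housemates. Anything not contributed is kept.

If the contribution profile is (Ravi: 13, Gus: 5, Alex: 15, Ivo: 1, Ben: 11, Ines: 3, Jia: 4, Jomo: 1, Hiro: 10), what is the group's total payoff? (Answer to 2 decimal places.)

Total contributed: 13 + 5 + 15 + 1 + 11 + 3 + 4 + 1 + 10 = 63; total kept: 9 × 15 − 63 = 72.
The chores-and-supplies kitty pays out 8.3 × 63 = 522.90 in aggregate.
Group total = 72 + 522.90 = 594.90.

594.90 dollars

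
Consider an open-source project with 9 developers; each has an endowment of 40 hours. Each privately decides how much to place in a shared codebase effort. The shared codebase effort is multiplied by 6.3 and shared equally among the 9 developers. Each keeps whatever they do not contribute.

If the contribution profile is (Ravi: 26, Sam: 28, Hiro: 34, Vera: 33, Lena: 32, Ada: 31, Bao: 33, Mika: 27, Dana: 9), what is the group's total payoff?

1700.90 hours

Total contributed: 26 + 28 + 34 + 33 + 32 + 31 + 33 + 27 + 9 = 253; total kept: 9 × 40 − 253 = 107.
The shared codebase effort pays out 6.3 × 253 = 1593.90 in aggregate.
Group total = 107 + 1593.90 = 1700.90.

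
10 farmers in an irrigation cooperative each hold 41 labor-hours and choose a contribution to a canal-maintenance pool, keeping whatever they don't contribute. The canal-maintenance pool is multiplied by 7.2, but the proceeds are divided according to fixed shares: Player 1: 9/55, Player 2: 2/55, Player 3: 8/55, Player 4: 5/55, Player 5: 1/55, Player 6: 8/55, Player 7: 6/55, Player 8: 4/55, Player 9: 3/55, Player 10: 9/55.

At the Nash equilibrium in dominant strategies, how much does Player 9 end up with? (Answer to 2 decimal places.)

A player with share s gets back 7.2·s per unit contributed, so full contribution is dominant for anyone with s > 1/7.2 = 0.1389 and zero contribution is dominant for anyone below.
Player 1, Player 3, Player 6 and Player 10 are above the threshold, contributing 41 each; the remaining 6 contribute 0. Total contributed: 164.
Player 9 keeps 41 and receives 7.2 × 164 × 3/55 = 64.41 from the canal-maintenance pool, for a payoff of 105.41.

105.41 labor-hours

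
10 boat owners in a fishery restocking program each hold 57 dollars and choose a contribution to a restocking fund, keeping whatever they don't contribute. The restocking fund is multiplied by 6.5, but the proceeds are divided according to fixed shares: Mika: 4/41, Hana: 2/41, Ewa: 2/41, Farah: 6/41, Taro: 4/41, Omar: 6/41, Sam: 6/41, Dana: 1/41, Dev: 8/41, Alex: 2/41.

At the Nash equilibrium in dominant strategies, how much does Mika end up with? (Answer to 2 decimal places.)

93.15 dollars

For player j, contributing a unit is worthwhile iff 6.5 × (j's share) ≥ 1, i.e. iff j's share is at least 0.1538.
Dev alone (share 8/41) is above the threshold, contributing 57; the remaining 9 contribute 0. Total contributed: 57.
Mika keeps 57 and receives 6.5 × 57 × 4/41 = 36.15 from the restocking fund, for a payoff of 93.15.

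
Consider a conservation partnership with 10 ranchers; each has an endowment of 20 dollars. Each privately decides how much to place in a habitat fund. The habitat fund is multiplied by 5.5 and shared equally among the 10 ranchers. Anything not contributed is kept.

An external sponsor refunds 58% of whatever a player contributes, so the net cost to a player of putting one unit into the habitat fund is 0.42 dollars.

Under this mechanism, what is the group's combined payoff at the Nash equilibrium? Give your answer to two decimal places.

1216.00 dollars

Under the mechanism each unit contributed yields (5.5/10) / 0.42 = 1.3095 back to its contributor per unit of net cost, which exceeds 1, making full contribution the dominant choice for everyone.
So the Nash equilibrium is full contribution by all 10; the group earns 10 × (20 × 0.58 + 5.5 × 20) = 1216.00.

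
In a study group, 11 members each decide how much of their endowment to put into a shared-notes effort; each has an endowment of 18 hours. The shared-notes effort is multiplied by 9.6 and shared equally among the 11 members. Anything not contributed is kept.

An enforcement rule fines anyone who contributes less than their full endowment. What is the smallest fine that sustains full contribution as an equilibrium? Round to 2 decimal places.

Given the others contribute fully, the best deviation is to contribute 0 (any partial contribution still incurs the fine and gives up units whose private return 0.8727 is below 1).
Deviating from 18 to 0 saves 18 hours but forfeits the deviator's share of the drop in the shared-notes effort: 9.6/11 × 18 = 15.71.
So the deviation gain is 18 − 15.71 = 2.29, and the fine must be at least 2.29 hours to wipe it out.

2.29 hours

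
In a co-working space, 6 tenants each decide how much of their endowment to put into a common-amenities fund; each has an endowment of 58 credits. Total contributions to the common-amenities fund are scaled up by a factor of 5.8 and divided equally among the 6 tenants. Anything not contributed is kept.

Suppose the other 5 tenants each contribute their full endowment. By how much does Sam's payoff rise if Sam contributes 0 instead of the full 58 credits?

Switching from a contribution of 58 to 0 lets Sam keep an extra 58 credits, but lowers the common-amenities fund by 58, which costs Sam their own share of that drop: 5.8/6 × 58 = 56.07.
Net gain = 58 − 56.07 = 1.93. The private return per contributed unit (0.9667) is below 1, so free-riding is indeed the best response regardless of what the others do.

1.93 credits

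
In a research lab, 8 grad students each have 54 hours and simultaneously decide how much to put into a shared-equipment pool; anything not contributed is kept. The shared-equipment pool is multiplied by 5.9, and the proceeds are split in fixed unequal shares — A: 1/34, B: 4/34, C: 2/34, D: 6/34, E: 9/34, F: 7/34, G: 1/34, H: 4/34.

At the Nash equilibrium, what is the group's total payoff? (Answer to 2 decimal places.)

1225.80 hours

For player j, contributing a unit is worthwhile iff 5.9 × (j's share) ≥ 1, i.e. iff j's share is at least 0.1695.
D, E and F clear that bar, contributing 54 each; the remaining 5 contribute 0. Total contributed: 162.
The shared-equipment pool pays out 5.9 × 162 = 955.80 in total (split across the unequal shares, but the aggregate is all that matters for the group sum).
The 5 free-riders keep 54 each, adding 270. Group total = 270 + 955.80 = 1225.80.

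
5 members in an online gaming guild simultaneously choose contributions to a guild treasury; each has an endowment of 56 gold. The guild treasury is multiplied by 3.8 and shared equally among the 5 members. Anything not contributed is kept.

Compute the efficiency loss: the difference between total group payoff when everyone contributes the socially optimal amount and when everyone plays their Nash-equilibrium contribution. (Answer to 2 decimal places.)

784.00 gold

Each contributed unit returns 3.8/5 = 0.7600 to its contributor — below 1 — so contributing 0 is dominant for every player. At the Nash equilibrium everyone keeps their 56, and the group total is 5 × 56 = 280.
Each contributed unit returns 3.800 to the group as a whole (0.7600 to each of 5 players), which exceeds 1, so the social optimum is full contribution: group total = 3.800 × 280 = 1064.00.
Efficiency loss = 1064.00 − 280 = 784.00.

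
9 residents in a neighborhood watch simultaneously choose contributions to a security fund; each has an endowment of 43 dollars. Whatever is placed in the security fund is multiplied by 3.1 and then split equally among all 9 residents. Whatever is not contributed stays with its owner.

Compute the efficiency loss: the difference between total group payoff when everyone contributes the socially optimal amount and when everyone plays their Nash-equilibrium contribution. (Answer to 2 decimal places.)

Each contributed unit returns 3.1/9 = 0.3444 to its contributor — below 1 — so contributing 0 is dominant for every player. At the Nash equilibrium everyone keeps their 43, and the group total is 9 × 43 = 387.
Each contributed unit returns 3.100 to the group as a whole (0.3444 to each of 9 players), which exceeds 1, so the social optimum is full contribution: group total = 3.100 × 387 = 1199.70.
Efficiency loss = 1199.70 − 387 = 812.70.

812.70 dollars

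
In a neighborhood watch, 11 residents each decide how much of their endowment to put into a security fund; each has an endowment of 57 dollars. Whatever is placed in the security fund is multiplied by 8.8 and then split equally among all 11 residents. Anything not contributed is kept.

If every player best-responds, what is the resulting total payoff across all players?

627.00 dollars

Each contributed unit returns 8.8/11 = 0.8000 to its contributor — below 1 — so contributing 0 is dominant for every player. At the Nash equilibrium everyone keeps their 57, and the group total is 11 × 57 = 627.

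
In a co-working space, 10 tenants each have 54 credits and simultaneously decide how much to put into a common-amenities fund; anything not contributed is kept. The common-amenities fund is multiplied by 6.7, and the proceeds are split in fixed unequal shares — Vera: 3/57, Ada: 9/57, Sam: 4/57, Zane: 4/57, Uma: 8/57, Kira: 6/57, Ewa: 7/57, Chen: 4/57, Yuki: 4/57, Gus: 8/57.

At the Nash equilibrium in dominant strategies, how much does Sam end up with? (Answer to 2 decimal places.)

Each unit j contributes comes back to j as 6.7 × (j's share), so j prefers to contribute only if that share exceeds 1/6.7 = 0.1493; otherwise keeping the unit dominates.
Only Ada (9/57) clears that bar, contributing 54; the remaining 9 contribute 0. Total contributed: 54.
Sam keeps 54 and receives 6.7 × 54 × 4/57 = 25.39 from the common-amenities fund, for a payoff of 79.39.

79.39 credits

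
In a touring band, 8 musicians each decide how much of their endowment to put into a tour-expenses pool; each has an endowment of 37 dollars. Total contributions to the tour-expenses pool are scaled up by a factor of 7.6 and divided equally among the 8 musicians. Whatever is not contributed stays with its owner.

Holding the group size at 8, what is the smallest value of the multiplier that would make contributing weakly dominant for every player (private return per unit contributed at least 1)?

A contributed unit returns (multiplier)/8 to its contributor.
This reaches 1 exactly when the multiplier is 8.

8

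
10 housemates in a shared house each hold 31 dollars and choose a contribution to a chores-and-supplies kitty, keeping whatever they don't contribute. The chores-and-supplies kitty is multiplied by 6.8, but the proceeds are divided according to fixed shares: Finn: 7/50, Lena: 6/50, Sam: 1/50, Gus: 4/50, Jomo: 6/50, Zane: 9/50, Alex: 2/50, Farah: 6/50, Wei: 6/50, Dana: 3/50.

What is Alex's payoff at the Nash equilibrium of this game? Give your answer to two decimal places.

Each unit j contributes comes back to j as 6.8 × (j's share), so j prefers to contribute only if that share exceeds 1/6.8 = 0.1471; otherwise keeping the unit dominates.
The only share above 0.1471 is Zane's 9/50, contributing 31; the remaining 9 contribute 0. Total contributed: 31.
Alex keeps 31 and receives 6.8 × 31 × 2/50 = 8.43 from the chores-and-supplies kitty, for a payoff of 39.43.

39.43 dollars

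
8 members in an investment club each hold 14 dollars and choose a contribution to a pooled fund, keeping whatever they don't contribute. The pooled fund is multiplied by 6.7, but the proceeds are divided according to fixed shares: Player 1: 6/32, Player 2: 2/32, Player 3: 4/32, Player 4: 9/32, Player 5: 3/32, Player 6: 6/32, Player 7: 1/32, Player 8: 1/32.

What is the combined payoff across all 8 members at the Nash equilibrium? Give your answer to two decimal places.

351.40 dollars

A player with share s gets back 6.7·s per unit contributed, so full contribution is dominant for anyone with s > 1/6.7 = 0.1493 and zero contribution is dominant for anyone below.
Player 1, Player 4 and Player 6 are above the threshold, contributing 14 each; the remaining 5 contribute 0. Total contributed: 42.
The pooled fund pays out 6.7 × 42 = 281.40 in total (split across the unequal shares, but the aggregate is all that matters for the group sum).
The 5 free-riders keep 14 each, adding 70. Group total = 70 + 281.40 = 351.40.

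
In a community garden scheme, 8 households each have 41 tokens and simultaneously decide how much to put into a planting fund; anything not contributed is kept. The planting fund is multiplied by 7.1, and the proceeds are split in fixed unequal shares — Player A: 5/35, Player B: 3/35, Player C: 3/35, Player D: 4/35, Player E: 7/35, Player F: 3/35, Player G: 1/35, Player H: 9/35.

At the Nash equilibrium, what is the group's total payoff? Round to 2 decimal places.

1078.30 tokens

Player j's private return per contributed unit is 7.1 × (j's share). Contributing is weakly dominant for j when that share is at least 1/7.1 = 0.1408, and contributing 0 is dominant otherwise.
The shares above 0.1408 belong to Player A, Player E and Player H, contributing 41 each; the remaining 5 contribute 0. Total contributed: 123.
The planting fund pays out 7.1 × 123 = 873.30 in total (split across the unequal shares, but the aggregate is all that matters for the group sum).
The 5 free-riders keep 41 each, adding 205. Group total = 205 + 873.30 = 1078.30.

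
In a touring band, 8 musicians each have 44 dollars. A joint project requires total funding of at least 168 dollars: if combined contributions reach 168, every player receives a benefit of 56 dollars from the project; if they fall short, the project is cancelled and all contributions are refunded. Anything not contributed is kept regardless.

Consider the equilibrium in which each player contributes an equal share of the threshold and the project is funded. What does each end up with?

Equal share of the threshold: 168/8 = 21.
At this profile no one gains by cutting their contribution: any cut drops the total below 168, the project is cancelled, contributions are refunded, and the deviator ends with 44, which is less than 44 − 21 + 56 = 79. Contributing more than 21 just wastes the excess. So contributing exactly 21 is a best response.
Each player's payoff: 44 − 21 + 56 = 79.

79 dollars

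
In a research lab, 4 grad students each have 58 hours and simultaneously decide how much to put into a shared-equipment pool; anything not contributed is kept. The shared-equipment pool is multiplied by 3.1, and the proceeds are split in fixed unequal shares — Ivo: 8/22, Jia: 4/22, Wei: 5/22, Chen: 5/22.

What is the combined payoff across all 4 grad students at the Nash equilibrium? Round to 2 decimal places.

353.80 hours

A player with share s gets back 3.1·s per unit contributed, so full contribution is dominant for anyone with s > 1/3.1 = 0.3226 and zero contribution is dominant for anyone below.
The only share above 0.3226 is Ivo's 8/22, contributing 58; the remaining 3 contribute 0. Total contributed: 58.
The shared-equipment pool pays out 3.1 × 58 = 179.80 in total (split across the unequal shares, but the aggregate is all that matters for the group sum).
The 3 free-riders keep 58 each, adding 174. Group total = 174 + 179.80 = 353.80.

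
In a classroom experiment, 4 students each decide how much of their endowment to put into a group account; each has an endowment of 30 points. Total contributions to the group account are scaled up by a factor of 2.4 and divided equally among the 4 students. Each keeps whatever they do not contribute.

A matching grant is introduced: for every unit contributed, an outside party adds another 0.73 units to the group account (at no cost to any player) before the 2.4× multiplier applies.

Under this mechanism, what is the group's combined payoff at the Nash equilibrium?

498.24 points

With the mechanism, a contributed unit returns 2.4 × 1.73 / 4 = 1.0380 per unit of net cost to the contributor — now above 1 — so contributing fully is weakly dominant for every player.
So the Nash equilibrium is full contribution by all 4; the group earns 2.4 × 1.73 × 120 = 498.24.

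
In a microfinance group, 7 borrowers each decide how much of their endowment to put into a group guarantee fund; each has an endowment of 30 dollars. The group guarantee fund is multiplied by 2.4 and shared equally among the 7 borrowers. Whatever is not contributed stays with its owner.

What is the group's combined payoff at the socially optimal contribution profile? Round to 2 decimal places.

504.00 dollars

Each contributed unit returns 2.400 to the group as a whole (0.3429 to each of 7 players), which exceeds 1, so the social optimum is full contribution: group total = 2.400 × 210 = 504.00.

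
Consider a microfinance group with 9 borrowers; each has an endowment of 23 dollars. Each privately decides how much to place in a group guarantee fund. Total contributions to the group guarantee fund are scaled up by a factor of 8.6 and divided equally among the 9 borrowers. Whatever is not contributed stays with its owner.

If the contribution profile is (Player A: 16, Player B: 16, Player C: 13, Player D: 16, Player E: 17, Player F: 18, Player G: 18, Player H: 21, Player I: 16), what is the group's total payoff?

1354.60 dollars

Total contributed: 16 + 16 + 13 + 16 + 17 + 18 + 18 + 21 + 16 = 151; total kept: 9 × 23 − 151 = 56.
The group guarantee fund pays out 8.6 × 151 = 1298.60 in aggregate.
Group total = 56 + 1298.60 = 1354.60.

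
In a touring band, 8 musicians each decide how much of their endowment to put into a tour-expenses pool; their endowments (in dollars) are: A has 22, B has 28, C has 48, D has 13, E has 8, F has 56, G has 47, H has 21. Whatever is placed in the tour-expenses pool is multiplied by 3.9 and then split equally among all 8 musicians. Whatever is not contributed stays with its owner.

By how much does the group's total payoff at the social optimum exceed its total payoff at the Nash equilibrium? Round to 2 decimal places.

704.70 dollars

The private return per contributed unit is 3.9/8 = 0.4875 < 1 for every player regardless of endowment, so the Nash equilibrium is zero contribution and the group total is Σ E_j = 22 + 28 + 48 + 13 + 8 + 56 + 47 + 21 = 243.
Each contributed unit returns 3.900 to the group, so the social optimum is full contribution by everyone: group total = 3.900 × 243 = 947.70.
Efficiency loss = (3.900 − 1) × 243 = 704.70.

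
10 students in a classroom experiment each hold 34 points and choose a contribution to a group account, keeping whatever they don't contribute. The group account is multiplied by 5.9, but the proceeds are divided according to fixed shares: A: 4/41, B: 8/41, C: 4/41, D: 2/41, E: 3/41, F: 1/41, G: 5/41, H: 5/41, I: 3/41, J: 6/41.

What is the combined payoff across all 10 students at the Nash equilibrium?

506.60 points

Each unit j contributes comes back to j as 5.9 × (j's share), so j prefers to contribute only if that share exceeds 1/5.9 = 0.1695; otherwise keeping the unit dominates.
Only B (8/41) clears that bar, contributing 34; the remaining 9 contribute 0. Total contributed: 34.
The group account pays out 5.9 × 34 = 200.60 in total (split across the unequal shares, but the aggregate is all that matters for the group sum).
The 9 free-riders keep 34 each, adding 306. Group total = 306 + 200.60 = 506.60.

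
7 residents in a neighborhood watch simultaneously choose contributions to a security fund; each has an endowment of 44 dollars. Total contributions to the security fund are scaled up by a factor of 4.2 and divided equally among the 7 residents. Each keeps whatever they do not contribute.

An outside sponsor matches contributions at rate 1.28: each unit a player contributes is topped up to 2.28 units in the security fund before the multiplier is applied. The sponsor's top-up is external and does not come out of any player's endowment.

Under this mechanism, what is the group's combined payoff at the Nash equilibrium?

2949.41 dollars

With the mechanism, a contributed unit returns 4.2 × 2.28 / 7 = 1.3680 per unit of net cost to the contributor — now above 1 — so contributing fully is weakly dominant for every player.
At the Nash equilibrium everyone contributes 44. Group total payoff = 4.2 × 2.28 × 308 = 2949.41.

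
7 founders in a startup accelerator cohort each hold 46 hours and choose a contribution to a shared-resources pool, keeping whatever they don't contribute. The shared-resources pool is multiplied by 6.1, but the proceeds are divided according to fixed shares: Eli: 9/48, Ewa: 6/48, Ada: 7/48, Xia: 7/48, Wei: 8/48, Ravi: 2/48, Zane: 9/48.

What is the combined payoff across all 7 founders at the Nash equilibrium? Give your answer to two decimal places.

For player j, contributing a unit is worthwhile iff 6.1 × (j's share) ≥ 1, i.e. iff j's share is at least 0.1639.
The shares above 0.1639 belong to Eli, Wei and Zane, contributing 46 each; the remaining 4 contribute 0. Total contributed: 138.
The shared-resources pool pays out 6.1 × 138 = 841.80 in total (split across the unequal shares, but the aggregate is all that matters for the group sum).
The 4 free-riders keep 46 each, adding 184. Group total = 184 + 841.80 = 1025.80.

1025.80 hours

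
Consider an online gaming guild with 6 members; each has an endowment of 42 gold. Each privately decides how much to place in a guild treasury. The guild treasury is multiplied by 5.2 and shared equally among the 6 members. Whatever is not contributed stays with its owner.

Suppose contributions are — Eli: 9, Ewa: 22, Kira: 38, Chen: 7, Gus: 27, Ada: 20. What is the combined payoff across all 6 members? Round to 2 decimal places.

768.60 gold

Total contributed: 9 + 22 + 38 + 7 + 27 + 20 = 123; total kept: 6 × 42 − 123 = 129.
The guild treasury pays out 5.2 × 123 = 639.60 in aggregate.
Group total = 129 + 639.60 = 768.60.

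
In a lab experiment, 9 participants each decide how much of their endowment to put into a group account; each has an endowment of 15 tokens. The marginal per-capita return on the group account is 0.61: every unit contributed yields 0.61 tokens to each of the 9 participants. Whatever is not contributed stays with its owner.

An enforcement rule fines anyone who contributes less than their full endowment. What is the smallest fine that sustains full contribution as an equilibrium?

5.85 tokens

Given the others contribute fully, the best deviation is to contribute 0 (any partial contribution still incurs the fine and gives up units whose private return 0.61 is below 1).
Deviating from 15 to 0 saves 15 tokens but forfeits the deviator's share of the drop in the group account: 0.61 × 15 = 9.15.
So the deviation gain is 15 − 9.15 = 5.85, and the fine must be at least 5.85 tokens to wipe it out.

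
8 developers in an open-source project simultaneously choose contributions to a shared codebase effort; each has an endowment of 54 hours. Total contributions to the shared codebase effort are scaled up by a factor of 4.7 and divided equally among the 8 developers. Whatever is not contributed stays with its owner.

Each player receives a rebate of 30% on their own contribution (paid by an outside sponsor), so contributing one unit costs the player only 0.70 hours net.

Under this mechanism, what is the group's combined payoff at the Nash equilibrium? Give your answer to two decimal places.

With the mechanism, a contributed unit returns (4.7/8) / 0.70 = 0.8393 per unit of net cost — still below 1 — so contributing 0 remains dominant for every player.
Everyone keeps their endowment and the group total is 8 × 54 = 432.

432.00 hours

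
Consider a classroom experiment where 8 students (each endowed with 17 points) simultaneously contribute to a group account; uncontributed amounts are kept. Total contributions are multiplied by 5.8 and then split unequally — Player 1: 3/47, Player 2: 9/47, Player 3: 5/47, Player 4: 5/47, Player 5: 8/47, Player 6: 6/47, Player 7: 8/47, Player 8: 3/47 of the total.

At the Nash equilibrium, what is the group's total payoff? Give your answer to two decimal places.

Player j's private return per contributed unit is 5.8 × (j's share). Contributing is weakly dominant for j when that share is at least 1/5.8 = 0.1724, and contributing 0 is dominant otherwise.
Only Player 2 (9/47) clears that bar, contributing 17; the remaining 7 contribute 0. Total contributed: 17.
The group account pays out 5.8 × 17 = 98.60 in total (split across the unequal shares, but the aggregate is all that matters for the group sum).
The 7 free-riders keep 17 each, adding 119. Group total = 119 + 98.60 = 217.60.

217.60 points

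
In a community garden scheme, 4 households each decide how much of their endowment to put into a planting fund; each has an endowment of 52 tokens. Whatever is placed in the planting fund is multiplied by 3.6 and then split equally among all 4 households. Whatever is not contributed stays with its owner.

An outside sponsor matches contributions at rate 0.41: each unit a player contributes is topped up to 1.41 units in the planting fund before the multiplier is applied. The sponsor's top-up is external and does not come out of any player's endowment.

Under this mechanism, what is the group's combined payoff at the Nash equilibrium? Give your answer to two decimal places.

Under the mechanism each unit contributed yields 3.6 × 1.41 / 4 = 1.2690 back to its contributor per unit of net cost, which exceeds 1, making full contribution the dominant choice for everyone.
At the Nash equilibrium everyone contributes 52. Group total payoff = 3.6 × 1.41 × 208 = 1055.81.

1055.81 tokens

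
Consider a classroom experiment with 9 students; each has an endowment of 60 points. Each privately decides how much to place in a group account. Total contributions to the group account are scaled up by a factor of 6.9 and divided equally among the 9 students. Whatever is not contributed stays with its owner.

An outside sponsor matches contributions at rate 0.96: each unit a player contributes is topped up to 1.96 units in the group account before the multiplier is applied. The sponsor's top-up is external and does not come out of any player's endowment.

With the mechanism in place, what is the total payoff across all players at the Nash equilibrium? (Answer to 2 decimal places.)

With the mechanism, a contributed unit returns 6.9 × 1.96 / 9 = 1.5027 per unit of net cost to the contributor — now above 1 — so contributing fully is weakly dominant for every player.
At the Nash equilibrium everyone contributes 60. Group total payoff = 6.9 × 1.96 × 540 = 7302.96.

7302.96 points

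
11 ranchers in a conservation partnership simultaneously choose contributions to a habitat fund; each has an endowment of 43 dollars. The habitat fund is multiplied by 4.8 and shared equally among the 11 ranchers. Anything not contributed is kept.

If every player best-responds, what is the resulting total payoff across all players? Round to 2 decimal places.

Each contributed unit returns 4.8/11 = 0.4364 to its contributor — below 1 — so contributing 0 is dominant for every player. At the Nash equilibrium everyone keeps their 43, and the group total is 11 × 43 = 473.

473.00 dollars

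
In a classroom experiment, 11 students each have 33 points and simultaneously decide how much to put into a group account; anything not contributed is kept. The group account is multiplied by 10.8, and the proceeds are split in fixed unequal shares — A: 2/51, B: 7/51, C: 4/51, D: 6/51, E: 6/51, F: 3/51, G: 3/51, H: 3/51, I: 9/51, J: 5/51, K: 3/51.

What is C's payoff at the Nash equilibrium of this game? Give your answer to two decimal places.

Player j's private return per contributed unit is 10.8 × (j's share). Contributing is weakly dominant for j when that share is at least 1/10.8 = 0.0926, and contributing 0 is dominant otherwise.
B, D, E, I and J clear that bar, contributing 33 each; the remaining 6 contribute 0. Total contributed: 165.
C keeps 33 and receives 10.8 × 165 × 4/51 = 139.76 from the group account, for a payoff of 172.76.

172.76 points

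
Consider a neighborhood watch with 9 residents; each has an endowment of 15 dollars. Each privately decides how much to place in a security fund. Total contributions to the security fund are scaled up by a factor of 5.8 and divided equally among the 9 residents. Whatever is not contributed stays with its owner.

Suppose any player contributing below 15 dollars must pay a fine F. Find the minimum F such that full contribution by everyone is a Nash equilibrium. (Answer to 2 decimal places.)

Given the others contribute fully, the best deviation is to contribute 0 (any partial contribution still incurs the fine and gives up units whose private return 0.6444 is below 1).
Deviating from 15 to 0 saves 15 dollars but forfeits the deviator's share of the drop in the security fund: 5.8/9 × 15 = 9.67.
So the deviation gain is 15 − 9.67 = 5.33, and the fine must be at least 5.33 dollars to wipe it out.

5.33 dollars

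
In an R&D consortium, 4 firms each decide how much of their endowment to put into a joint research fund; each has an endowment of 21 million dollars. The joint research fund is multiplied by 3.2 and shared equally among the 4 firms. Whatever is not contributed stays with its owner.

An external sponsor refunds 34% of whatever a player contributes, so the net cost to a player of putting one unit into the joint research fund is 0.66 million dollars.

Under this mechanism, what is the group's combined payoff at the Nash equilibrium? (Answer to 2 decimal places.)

297.36 million dollars

With the mechanism, a contributed unit returns (3.2/4) / 0.66 = 1.2121 per unit of net cost to the contributor — now above 1 — so contributing fully is weakly dominant for every player.
At the Nash equilibrium everyone contributes 21. Group total payoff = 4 × (21 × 0.34 + 3.2 × 21) = 297.36.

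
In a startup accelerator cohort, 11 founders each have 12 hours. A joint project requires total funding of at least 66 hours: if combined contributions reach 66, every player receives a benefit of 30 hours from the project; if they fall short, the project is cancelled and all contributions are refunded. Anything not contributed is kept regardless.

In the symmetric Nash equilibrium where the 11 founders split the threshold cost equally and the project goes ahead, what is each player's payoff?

36 hours

Equal share of the threshold: 66/11 = 6.
At this profile no one gains by cutting their contribution: any cut drops the total below 66, the project is cancelled, contributions are refunded, and the deviator ends with 12, which is less than 12 − 6 + 30 = 36. Contributing more than 6 just wastes the excess. So contributing exactly 6 is a best response.
Each player's payoff: 12 − 6 + 30 = 36.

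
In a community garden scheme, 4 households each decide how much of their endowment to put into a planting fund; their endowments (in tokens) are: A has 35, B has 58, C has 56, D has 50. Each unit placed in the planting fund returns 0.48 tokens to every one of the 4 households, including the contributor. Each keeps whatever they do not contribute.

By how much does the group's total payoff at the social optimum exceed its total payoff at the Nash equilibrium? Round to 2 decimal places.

The private return per contributed unit is 0.48 < 1 for everyone, so the Nash equilibrium is zero contribution and the group total is Σ E_j = 35 + 58 + 56 + 50 = 199.
Each contributed unit returns 1.920 to the group, so the social optimum is full contribution by everyone: group total = 1.920 × 199 = 382.08.
Efficiency loss = (1.920 − 1) × 199 = 183.08.

183.08 tokens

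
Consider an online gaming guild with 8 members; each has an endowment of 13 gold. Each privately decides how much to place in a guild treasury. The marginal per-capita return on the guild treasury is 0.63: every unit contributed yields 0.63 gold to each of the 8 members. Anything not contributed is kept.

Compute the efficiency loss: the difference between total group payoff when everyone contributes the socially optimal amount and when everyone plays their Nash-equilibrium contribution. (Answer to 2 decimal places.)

420.16 gold

The private return per contributed unit is 0.63 < 1, so contributing 0 is dominant for every player. At the Nash equilibrium everyone keeps their 13, and the group total is 8 × 13 = 104.
Each contributed unit returns 5.040 to the group as a whole (0.63 to each of 8 players), which exceeds 1, so the social optimum is full contribution: group total = 5.040 × 104 = 524.16.
Efficiency loss = 524.16 − 104 = 420.16.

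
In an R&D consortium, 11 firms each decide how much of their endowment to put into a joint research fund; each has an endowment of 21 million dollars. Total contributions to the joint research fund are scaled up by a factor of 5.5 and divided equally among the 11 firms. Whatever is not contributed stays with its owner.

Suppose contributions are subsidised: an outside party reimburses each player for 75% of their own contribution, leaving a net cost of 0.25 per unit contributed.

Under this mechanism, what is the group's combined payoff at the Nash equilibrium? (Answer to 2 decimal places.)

With the mechanism, a contributed unit returns (5.5/11) / 0.25 = 2.0000 per unit of net cost to the contributor — now above 1 — so contributing fully is weakly dominant for every player.
So the Nash equilibrium is full contribution by all 11; the group earns 11 × (21 × 0.75 + 5.5 × 21) = 1443.75.

1443.75 million dollars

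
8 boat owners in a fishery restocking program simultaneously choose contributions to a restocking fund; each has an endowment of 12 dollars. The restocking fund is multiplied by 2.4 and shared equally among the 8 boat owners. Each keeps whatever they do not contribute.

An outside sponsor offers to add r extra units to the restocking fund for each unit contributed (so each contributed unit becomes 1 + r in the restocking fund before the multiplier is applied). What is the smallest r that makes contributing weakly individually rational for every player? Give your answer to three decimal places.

2.333

With matching at rate r, one contributed unit becomes (1 + r) in the restocking fund and returns 2.4 × (1 + r) / 8 to the contributor.
Setting this equal to 1: 1 + r = 8/2.4 = 3.3333.
So the minimum matching rate is r = 3.3333 − 1 = 2.333.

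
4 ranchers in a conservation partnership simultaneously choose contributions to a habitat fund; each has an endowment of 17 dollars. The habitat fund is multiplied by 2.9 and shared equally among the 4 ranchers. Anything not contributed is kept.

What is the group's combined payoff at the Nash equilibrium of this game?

68.00 dollars

Each contributed unit returns 2.9/4 = 0.7250 to its contributor — below 1 — so contributing 0 is dominant for every player. At the Nash equilibrium everyone keeps their 17, and the group total is 4 × 17 = 68.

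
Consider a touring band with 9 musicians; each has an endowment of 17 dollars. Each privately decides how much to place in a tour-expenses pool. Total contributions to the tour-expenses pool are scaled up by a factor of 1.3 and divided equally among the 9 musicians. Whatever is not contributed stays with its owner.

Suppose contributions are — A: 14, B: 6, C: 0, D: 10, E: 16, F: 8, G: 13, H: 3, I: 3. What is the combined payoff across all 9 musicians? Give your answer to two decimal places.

Total contributed: 14 + 6 + 0 + 10 + 16 + 8 + 13 + 3 + 3 = 73; total kept: 9 × 17 − 73 = 80.
The tour-expenses pool pays out 1.3 × 73 = 94.90 in aggregate.
Group total = 80 + 94.90 = 174.90.

174.90 dollars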